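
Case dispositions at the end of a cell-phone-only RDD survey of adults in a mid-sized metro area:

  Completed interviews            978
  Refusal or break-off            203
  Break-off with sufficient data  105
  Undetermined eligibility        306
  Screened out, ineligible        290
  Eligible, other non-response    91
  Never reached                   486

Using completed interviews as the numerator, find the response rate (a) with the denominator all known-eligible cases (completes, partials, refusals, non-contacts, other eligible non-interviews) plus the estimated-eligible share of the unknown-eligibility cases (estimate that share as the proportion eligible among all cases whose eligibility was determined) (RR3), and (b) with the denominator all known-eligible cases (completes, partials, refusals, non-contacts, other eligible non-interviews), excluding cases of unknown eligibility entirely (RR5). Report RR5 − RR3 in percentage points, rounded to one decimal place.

Numerator: 978
Determined eligible: 978 + 105 + 203 + 486 + 91 = 1863
e = 1863 / (1863 + 290) = 1863 / 2153 = 0.8653
Estimated eligible among unknowns: 0.8653 × 306 = 264.78
Denom: 1863 + 264.78 = 2127.78
RR3 = 978 / 2127.78 = 0.4596
Denom: 978 + 105 + 203 + 486 + 91 = 1863
RR5 = 978 / 1863 = 0.5250
Difference = 52.50 − 45.96 = 6.54 percentage points

6.5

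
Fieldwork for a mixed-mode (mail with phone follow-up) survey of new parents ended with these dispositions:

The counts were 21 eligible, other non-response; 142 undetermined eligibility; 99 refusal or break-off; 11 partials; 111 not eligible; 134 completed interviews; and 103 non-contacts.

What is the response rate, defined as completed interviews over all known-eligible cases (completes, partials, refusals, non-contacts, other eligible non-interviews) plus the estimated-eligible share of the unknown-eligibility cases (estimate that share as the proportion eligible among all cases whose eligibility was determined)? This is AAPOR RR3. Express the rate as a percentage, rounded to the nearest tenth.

Numerator = 134
Determined eligible = 134 + 11 + 99 + 103 + 21 = 368
e = 368 / (368 + 111) = 368 / 479 = 0.7683
e × U = 0.7683 × 142 = 109.10
Denominator = 368 + 109.10 = 477.10
RR3 = 134 / 477.10 = 0.2809

28.1%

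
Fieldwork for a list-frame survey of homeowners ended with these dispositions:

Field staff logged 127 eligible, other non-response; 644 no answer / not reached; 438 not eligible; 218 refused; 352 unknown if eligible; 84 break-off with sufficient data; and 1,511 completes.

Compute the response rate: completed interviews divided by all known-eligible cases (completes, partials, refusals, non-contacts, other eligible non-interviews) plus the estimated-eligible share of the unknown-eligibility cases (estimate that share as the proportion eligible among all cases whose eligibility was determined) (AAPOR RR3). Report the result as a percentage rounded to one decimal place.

52.4%

Numerator: 1511
Known eligible: 1511 + 84 + 218 + 644 + 127 = 2584
e = 2584 / (2584 + 438) = 2584 / 3022 = 0.8551
Eligible share of unknowns: 0.8551 × 352 = 301.00
Denominator: 2584 + 301.00 = 2885.00
RR3 = 1511 / 2885.00 = 0.5237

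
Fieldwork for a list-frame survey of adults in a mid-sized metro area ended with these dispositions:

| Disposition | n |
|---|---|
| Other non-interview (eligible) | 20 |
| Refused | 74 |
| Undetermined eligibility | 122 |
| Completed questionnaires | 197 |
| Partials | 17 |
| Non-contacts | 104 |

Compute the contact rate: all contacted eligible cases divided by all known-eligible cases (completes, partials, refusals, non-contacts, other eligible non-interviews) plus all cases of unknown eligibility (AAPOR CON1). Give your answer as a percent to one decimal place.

57.7%

Numerator: 197 + 17 + 74 + 20 = 308
Denominator: 197 + 17 + 74 + 104 + 20 + 122 = 534
CON1 = 308 / 534 = 0.5768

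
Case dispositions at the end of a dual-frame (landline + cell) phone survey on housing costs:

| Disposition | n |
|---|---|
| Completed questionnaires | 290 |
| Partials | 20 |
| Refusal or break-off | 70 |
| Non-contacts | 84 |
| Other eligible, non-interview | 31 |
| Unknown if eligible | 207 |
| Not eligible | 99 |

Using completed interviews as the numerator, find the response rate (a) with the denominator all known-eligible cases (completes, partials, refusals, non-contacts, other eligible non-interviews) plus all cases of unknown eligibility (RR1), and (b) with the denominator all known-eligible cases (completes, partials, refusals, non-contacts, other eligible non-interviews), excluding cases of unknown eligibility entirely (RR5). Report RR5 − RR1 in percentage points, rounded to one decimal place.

Numerator: 290
Base: 290 + 20 + 70 + 84 + 31 + 207 = 702
RR1 = 290 / 702 = 0.4131
Base: 290 + 20 + 70 + 84 + 31 = 495
RR5 = 290 / 495 = 0.5859
Difference = 58.59 − 41.31 = 17.28 percentage points

17.3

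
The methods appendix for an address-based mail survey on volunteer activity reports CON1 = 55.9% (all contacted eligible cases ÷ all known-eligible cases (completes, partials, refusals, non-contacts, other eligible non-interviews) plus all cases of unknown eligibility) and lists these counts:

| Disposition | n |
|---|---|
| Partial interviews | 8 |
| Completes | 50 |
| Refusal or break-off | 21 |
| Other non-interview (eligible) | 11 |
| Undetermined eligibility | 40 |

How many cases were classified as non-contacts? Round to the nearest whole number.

31

Numerator: 50 + 8 + 21 + 11 = 90
CON1 = 90 / D = 0.559
D = 90 / 0.559 = 161.0
Remaining denominator categories sum to 130
non-contacts = 161.0 − 130 ≈ 31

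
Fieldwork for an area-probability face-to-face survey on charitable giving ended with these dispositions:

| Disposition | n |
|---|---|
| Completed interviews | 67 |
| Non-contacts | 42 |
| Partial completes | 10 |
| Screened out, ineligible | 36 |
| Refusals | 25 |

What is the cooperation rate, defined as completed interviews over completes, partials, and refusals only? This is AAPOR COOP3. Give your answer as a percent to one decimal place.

Numerator: 67
Denominator: 67 + 10 + 25 = 102
COOP3 = 67 / 102 = 0.6569

65.7%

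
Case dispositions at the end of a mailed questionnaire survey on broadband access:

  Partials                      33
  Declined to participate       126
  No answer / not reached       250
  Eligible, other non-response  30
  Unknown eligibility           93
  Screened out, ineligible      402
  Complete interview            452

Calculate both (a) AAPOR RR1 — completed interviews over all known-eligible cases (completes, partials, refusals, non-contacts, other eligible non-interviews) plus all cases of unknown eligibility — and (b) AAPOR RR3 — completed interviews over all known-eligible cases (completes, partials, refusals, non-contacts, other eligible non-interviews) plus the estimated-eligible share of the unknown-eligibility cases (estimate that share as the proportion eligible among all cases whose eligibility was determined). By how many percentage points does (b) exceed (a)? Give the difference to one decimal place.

1.4

Num: 452
Denominator: 452 + 33 + 126 + 250 + 30 + 93 = 984
RR1 = 452 / 984 = 0.4593
Eligible (known): 452 + 33 + 126 + 250 + 30 = 891
e = 891 / (891 + 402) = 891 / 1293 = 0.6891
e × U: 0.6891 × 93 = 64.09
Denominator: 891 + 64.09 = 955.09
RR3 = 452 / 955.09 = 0.4733
Difference = 47.33 − 45.93 = 1.40 percentage points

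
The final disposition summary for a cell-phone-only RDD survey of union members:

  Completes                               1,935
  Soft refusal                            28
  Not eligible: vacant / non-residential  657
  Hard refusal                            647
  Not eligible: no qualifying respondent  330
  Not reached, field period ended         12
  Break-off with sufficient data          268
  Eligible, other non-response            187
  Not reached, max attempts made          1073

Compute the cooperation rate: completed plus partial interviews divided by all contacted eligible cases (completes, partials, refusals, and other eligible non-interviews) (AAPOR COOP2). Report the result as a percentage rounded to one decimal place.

Refused = 647 + 28 = 675
Non-contacts = 12 + 1073 = 1085
Screened out, ineligible = 330 + 657 = 987
Numerator → 1935 + 268 = 2203
Base → 1935 + 268 + 675 + 187 = 3065
COOP2 = 2203 / 3065 = 0.7188

71.9%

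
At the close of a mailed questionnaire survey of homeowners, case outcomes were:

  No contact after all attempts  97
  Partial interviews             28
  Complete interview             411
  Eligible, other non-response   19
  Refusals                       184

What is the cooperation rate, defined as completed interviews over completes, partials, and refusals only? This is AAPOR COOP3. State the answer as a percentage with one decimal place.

Num: 411
Denominator: 411 + 28 + 184 = 623
COOP3 = 411 / 623 = 0.6597

66.0%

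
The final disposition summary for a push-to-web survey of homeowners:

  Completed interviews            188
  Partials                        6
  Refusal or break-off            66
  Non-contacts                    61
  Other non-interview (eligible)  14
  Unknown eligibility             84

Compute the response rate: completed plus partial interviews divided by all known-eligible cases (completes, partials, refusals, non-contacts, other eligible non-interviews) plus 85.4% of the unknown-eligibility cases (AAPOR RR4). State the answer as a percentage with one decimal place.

Num = 188 + 6 = 194
Known eligible = 188 + 6 + 66 + 61 + 14 = 335
e × U = 0.8540 × 84 = 71.74
Denominator = 335 + 71.74 = 406.74
RR4 = 194 / 406.74 = 0.4770

47.7%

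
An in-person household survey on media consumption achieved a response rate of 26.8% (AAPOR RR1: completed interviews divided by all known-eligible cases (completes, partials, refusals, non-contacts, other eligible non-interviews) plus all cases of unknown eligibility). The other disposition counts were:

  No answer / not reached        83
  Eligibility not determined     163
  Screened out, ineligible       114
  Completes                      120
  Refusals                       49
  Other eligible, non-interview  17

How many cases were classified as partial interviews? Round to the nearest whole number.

RR1 = 120 / D = 0.268
D = 120 / 0.268 = 447.8
Rest of base = 432
partial interviews = 447.8 − 432 ≈ 16

16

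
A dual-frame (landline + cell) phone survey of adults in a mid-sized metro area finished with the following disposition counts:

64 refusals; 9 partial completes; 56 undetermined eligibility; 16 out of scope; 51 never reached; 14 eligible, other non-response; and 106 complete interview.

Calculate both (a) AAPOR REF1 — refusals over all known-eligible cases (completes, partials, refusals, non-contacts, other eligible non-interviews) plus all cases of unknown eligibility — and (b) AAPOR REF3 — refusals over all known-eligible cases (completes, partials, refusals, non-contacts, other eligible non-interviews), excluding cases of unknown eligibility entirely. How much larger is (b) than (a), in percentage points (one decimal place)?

Top = 64
Denom = 106 + 9 + 64 + 51 + 14 + 56 = 300
REF1 = 64 / 300 = 0.2133
Denom = 106 + 9 + 64 + 51 + 14 = 244
REF3 = 64 / 244 = 0.2623
Difference = 26.23 − 21.33 = 4.90 percentage points

4.9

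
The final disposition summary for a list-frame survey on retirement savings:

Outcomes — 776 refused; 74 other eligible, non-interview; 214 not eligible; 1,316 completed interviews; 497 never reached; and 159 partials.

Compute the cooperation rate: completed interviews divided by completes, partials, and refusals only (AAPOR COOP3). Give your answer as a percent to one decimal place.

Top → 1316
Base → 1316 + 159 + 776 = 2251
COOP3 = 1316 / 2251 = 0.5846

58.5%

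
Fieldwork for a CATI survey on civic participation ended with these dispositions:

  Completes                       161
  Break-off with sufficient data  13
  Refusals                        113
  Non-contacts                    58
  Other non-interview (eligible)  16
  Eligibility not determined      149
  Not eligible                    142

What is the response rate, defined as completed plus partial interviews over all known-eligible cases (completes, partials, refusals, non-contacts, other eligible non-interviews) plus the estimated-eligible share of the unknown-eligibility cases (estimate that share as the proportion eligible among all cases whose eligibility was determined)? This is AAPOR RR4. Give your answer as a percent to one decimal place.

Numerator = 161 + 13 = 174
Eligible (known) = 161 + 13 + 113 + 58 + 16 = 361
e = 361 / (361 + 142) = 361 / 503 = 0.7177
Estimated eligible among unknowns = 0.7177 × 149 = 106.94
Denominator = 361 + 106.94 = 467.94
RR4 = 174 / 467.94 = 0.3718

37.2%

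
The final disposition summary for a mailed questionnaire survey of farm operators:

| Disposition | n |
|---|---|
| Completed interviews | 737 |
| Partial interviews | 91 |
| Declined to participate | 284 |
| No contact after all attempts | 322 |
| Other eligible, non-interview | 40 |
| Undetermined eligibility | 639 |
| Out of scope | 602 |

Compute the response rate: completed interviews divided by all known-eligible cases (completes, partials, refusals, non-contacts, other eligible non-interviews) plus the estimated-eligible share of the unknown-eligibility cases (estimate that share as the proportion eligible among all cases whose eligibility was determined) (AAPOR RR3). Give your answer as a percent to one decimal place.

Top: 737
Eligible (known): 737 + 91 + 284 + 322 + 40 = 1474
e = 1474 / (1474 + 602) = 1474 / 2076 = 0.7100
e × U: 0.7100 × 639 = 453.69
Base: 1474 + 453.69 = 1927.69
RR3 = 737 / 1927.69 = 0.3823

38.2%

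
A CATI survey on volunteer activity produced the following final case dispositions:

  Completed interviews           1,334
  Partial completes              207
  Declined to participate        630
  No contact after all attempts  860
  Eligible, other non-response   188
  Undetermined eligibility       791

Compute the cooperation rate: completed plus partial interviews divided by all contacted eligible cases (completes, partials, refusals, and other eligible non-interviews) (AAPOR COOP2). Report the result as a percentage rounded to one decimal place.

65.3%

Numerator: 1334 + 207 = 1541
Base: 1334 + 207 + 630 + 188 = 2359
COOP2 = 1541 / 2359 = 0.6532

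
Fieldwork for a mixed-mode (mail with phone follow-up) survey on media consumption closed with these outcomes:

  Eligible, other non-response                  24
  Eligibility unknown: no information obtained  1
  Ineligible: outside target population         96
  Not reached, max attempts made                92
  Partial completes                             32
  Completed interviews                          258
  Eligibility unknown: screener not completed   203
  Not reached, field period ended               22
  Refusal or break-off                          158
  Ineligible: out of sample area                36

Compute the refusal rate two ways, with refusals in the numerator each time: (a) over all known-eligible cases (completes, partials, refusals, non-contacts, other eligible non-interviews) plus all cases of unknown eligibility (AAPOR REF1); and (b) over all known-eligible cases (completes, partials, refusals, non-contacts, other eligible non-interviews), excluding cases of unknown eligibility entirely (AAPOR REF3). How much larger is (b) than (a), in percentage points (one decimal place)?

Non-contacts = 22 + 92 = 114
Unknown eligibility = 203 + 1 = 204
Not eligible = 96 + 36 = 132
Num = 158
Denominator = 258 + 32 + 158 + 114 + 24 + 204 = 790
REF1 = 158 / 790 = 0.2000
Denominator = 258 + 32 + 158 + 114 + 24 = 586
REF3 = 158 / 586 = 0.2696
Difference = 26.96 − 20.00 = 6.96 percentage points

7.0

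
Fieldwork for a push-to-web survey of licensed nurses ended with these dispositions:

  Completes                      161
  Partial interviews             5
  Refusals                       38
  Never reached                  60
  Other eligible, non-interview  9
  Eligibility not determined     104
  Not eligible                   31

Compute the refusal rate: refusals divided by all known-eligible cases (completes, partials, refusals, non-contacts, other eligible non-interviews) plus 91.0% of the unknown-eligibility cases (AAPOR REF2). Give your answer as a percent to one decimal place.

Top: 38
Known eligible: 161 + 5 + 38 + 60 + 9 = 273
Eligible share of unknowns: 0.9100 × 104 = 94.64
Denom: 273 + 94.64 = 367.64
REF2 = 38 / 367.64 = 0.1034

10.3%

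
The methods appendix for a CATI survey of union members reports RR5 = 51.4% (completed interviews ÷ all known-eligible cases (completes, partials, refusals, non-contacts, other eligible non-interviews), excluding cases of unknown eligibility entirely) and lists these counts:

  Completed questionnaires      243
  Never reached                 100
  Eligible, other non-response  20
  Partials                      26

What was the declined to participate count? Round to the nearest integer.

84

RR5 = 243 / D = 0.514
D = 243 / 0.514 = 472.8
Other denominator terms total 389
declined to participate = 472.8 − 389 ≈ 84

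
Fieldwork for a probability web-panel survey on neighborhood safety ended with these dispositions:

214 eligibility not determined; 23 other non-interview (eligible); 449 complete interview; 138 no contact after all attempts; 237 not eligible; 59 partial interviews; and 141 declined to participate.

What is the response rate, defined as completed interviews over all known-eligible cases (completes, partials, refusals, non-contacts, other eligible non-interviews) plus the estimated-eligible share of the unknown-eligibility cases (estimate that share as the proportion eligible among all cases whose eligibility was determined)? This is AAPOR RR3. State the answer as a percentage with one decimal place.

46.0%

Num: 449
Eligible (known): 449 + 59 + 141 + 138 + 23 = 810
e = 810 / (810 + 237) = 810 / 1047 = 0.7736
Estimated eligible among unknowns: 0.7736 × 214 = 165.55
Denominator: 810 + 165.55 = 975.55
RR3 = 449 / 975.55 = 0.4603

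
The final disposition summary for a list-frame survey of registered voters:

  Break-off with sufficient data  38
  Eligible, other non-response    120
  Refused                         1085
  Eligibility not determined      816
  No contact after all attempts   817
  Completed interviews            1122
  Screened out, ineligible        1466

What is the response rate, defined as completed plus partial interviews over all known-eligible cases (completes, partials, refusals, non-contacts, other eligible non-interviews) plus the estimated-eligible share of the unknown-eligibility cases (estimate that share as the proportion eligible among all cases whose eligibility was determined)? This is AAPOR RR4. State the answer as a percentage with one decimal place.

31.0%

Numerator = 1122 + 38 = 1160
Eligible (known) = 1122 + 38 + 1085 + 817 + 120 = 3182
e = 3182 / (3182 + 1466) = 3182 / 4648 = 0.6846
e × U = 0.6846 × 816 = 558.63
Base = 3182 + 558.63 = 3740.63
RR4 = 1160 / 3740.63 = 0.3101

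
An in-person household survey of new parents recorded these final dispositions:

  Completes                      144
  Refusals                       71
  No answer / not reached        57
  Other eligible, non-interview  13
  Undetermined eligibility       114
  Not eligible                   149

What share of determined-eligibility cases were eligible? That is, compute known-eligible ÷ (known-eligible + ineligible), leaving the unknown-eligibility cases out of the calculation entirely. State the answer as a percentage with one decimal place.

65.7%

Determined eligible → 144 + 71 + 57 + 13 = 285
e = 285 / (285 + 149) = 285 / 434 = 0.6567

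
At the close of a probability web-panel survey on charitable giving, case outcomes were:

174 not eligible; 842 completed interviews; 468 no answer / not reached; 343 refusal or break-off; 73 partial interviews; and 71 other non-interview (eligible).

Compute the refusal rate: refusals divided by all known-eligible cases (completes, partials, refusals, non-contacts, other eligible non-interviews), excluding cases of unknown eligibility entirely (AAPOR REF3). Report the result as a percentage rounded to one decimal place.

Numerator → 343
Denominator → 842 + 73 + 343 + 468 + 71 = 1797
REF3 = 343 / 1797 = 0.1909

19.1%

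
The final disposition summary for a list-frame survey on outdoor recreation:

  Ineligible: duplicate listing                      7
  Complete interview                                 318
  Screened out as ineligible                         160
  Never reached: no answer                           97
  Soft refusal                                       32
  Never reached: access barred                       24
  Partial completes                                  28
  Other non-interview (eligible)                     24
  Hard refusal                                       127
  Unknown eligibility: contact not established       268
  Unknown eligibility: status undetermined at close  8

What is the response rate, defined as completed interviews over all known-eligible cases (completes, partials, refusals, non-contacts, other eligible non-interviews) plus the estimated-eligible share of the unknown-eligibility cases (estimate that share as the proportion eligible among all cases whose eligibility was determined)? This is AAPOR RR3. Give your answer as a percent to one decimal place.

36.6%

Declined to participate = 127 + 32 = 159
No contact after all attempts = 97 + 24 = 121
Eligibility not determined = 268 + 8 = 276
Screened out, ineligible = 160 + 7 = 167
Numerator: 318
Eligible (known): 318 + 28 + 159 + 121 + 24 = 650
e = 650 / (650 + 167) = 650 / 817 = 0.7956
e × U: 0.7956 × 276 = 219.59
Denom: 650 + 219.59 = 869.59
RR3 = 318 / 869.59 = 0.3657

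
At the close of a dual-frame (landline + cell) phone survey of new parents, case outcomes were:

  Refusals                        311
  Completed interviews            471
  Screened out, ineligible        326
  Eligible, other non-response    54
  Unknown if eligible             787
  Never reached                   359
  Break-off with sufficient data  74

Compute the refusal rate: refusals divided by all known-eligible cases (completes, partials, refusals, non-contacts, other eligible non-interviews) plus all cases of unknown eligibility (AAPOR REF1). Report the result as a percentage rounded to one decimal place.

15.1%

Top = 311
Base = 471 + 74 + 311 + 359 + 54 + 787 = 2056
REF1 = 311 / 2056 = 0.1513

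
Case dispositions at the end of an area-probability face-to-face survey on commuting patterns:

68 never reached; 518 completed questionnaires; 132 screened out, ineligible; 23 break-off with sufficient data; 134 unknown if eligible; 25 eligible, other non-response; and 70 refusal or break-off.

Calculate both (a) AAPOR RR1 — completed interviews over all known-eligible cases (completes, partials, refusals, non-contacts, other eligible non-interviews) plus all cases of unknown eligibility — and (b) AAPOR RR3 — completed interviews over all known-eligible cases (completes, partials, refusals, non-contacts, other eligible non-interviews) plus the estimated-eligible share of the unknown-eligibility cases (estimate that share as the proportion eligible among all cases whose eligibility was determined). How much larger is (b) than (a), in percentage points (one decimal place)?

Top → 518
Denom → 518 + 23 + 70 + 68 + 25 + 134 = 838
RR1 = 518 / 838 = 0.6181
Determined eligible → 518 + 23 + 70 + 68 + 25 = 704
e = 704 / (704 + 132) = 704 / 836 = 0.8421
e × U → 0.8421 × 134 = 112.84
Denom → 704 + 112.84 = 816.84
RR3 = 518 / 816.84 = 0.6342
Difference = 63.42 − 61.81 = 1.61 percentage points

1.6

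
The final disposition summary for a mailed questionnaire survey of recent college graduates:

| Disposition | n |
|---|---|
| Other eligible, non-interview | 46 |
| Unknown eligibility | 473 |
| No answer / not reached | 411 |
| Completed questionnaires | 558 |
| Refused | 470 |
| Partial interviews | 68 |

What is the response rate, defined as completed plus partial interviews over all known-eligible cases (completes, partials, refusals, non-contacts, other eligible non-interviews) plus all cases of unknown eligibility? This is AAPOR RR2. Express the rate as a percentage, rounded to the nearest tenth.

30.9%

Top: 558 + 68 = 626
Denominator: 558 + 68 + 470 + 411 + 46 + 473 = 2026
RR2 = 626 / 2026 = 0.3090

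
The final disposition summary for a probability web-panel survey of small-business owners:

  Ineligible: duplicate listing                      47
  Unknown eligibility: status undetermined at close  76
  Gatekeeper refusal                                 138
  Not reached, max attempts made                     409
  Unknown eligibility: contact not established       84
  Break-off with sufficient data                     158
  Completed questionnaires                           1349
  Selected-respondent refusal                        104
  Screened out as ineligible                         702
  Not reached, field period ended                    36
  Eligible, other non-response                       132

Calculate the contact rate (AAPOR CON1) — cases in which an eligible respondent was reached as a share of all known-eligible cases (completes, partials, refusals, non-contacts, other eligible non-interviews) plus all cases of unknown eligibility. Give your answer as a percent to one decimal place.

Refusal or break-off = 138 + 104 = 242
Never reached = 36 + 409 = 445
Undetermined eligibility = 84 + 76 = 160
Out of scope = 702 + 47 = 749
Numerator = 1349 + 158 + 242 + 132 = 1881
Base = 1349 + 158 + 242 + 445 + 132 + 160 = 2486
CON1 = 1881 / 2486 = 0.7566

75.7%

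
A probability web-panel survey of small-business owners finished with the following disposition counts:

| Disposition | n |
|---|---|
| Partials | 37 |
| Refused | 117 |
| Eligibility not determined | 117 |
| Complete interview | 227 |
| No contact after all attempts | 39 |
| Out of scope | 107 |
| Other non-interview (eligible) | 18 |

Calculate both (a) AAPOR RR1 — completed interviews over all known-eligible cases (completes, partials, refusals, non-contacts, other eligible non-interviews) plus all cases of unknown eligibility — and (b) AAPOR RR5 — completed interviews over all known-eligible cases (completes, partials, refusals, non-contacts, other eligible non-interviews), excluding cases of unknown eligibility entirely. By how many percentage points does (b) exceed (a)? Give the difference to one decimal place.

10.9

Numerator → 227
Denominator → 227 + 37 + 117 + 39 + 18 + 117 = 555
RR1 = 227 / 555 = 0.4090
Denominator → 227 + 37 + 117 + 39 + 18 = 438
RR5 = 227 / 438 = 0.5183
Difference = 51.83 − 40.90 = 10.93 percentage points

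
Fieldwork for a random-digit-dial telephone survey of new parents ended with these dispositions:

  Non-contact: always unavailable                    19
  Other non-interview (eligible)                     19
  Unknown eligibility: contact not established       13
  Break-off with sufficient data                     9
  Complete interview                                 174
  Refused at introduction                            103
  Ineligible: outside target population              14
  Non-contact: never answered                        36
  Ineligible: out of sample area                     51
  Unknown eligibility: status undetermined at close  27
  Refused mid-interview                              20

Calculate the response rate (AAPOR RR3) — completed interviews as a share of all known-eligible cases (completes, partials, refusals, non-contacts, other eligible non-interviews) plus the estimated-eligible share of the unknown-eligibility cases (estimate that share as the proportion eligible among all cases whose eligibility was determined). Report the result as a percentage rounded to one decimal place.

42.0%

Refusals = 103 + 20 = 123
Never reached = 36 + 19 = 55
Undetermined eligibility = 13 + 27 = 40
Ineligible = 14 + 51 = 65
Num = 174
Eligible (known) = 174 + 9 + 123 + 55 + 19 = 380
e = 380 / (380 + 65) = 380 / 445 = 0.8539
e × U = 0.8539 × 40 = 34.16
Denominator = 380 + 34.16 = 414.16
RR3 = 174 / 414.16 = 0.4201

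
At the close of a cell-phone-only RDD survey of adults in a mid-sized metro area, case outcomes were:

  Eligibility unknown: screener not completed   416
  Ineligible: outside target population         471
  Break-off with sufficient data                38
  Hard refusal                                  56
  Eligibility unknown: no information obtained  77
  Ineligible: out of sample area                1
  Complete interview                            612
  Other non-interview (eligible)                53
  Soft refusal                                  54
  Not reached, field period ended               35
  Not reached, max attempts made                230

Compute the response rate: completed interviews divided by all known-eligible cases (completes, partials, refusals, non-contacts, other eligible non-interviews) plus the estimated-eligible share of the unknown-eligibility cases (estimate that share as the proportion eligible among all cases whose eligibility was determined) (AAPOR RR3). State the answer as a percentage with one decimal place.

Refusals = 56 + 54 = 110
No contact after all attempts = 35 + 230 = 265
Undetermined eligibility = 416 + 77 = 493
Ineligible = 471 + 1 = 472
Num: 612
Eligible (known): 612 + 38 + 110 + 265 + 53 = 1078
e = 1078 / (1078 + 472) = 1078 / 1550 = 0.6955
e × U: 0.6955 × 493 = 342.88
Base: 1078 + 342.88 = 1420.88
RR3 = 612 / 1420.88 = 0.4307

43.1%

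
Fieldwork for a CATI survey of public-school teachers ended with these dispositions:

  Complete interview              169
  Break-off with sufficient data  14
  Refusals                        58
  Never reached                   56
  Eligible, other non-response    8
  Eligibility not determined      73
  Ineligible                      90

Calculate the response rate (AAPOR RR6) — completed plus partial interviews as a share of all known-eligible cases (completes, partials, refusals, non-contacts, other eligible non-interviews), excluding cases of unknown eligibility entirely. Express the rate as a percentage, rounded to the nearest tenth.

60.0%

Numerator: 169 + 14 = 183
Denom: 169 + 14 + 58 + 56 + 8 = 305
RR6 = 183 / 305 = 0.6000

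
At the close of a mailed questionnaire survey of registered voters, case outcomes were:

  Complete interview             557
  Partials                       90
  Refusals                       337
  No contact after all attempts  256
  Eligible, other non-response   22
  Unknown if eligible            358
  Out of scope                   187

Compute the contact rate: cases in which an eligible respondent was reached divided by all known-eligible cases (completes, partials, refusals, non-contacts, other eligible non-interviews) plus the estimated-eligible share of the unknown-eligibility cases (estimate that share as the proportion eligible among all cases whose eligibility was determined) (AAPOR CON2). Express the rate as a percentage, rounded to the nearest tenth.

Numerator → 557 + 90 + 337 + 22 = 1006
Eligible (known) → 557 + 90 + 337 + 256 + 22 = 1262
e = 1262 / (1262 + 187) = 1262 / 1449 = 0.8709
e × U → 0.8709 × 358 = 311.78
Denom → 1262 + 311.78 = 1573.78
CON2 = 1006 / 1573.78 = 0.6392

63.9%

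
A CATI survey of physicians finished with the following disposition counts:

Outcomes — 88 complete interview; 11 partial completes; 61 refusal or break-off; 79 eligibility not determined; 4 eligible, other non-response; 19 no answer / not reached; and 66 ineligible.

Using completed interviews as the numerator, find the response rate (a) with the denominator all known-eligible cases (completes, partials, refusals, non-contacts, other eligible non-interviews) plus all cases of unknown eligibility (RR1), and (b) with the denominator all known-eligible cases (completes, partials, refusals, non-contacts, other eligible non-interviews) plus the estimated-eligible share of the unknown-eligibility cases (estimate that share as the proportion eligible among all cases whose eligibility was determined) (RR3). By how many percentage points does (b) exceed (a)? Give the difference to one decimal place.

Numerator = 88
Denominator = 88 + 11 + 61 + 19 + 4 + 79 = 262
RR1 = 88 / 262 = 0.3359
Known eligible = 88 + 11 + 61 + 19 + 4 = 183
e = 183 / (183 + 66) = 183 / 249 = 0.7349
Eligible share of unknowns = 0.7349 × 79 = 58.06
Denominator = 183 + 58.06 = 241.06
RR3 = 88 / 241.06 = 0.3651
Difference = 36.51 − 33.59 = 2.92 percentage points

2.9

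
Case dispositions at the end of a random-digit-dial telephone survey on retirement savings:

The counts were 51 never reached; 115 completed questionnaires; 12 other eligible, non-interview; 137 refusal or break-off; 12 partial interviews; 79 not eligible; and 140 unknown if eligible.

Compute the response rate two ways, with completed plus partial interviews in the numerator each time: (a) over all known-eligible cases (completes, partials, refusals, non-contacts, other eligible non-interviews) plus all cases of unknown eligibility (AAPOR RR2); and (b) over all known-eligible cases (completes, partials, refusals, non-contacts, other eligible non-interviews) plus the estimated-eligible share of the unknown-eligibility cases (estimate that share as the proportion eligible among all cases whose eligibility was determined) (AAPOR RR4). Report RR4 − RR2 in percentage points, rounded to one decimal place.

1.7

Top = 115 + 12 = 127
Base = 115 + 12 + 137 + 51 + 12 + 140 = 467
RR2 = 127 / 467 = 0.2719
Eligible (known) = 115 + 12 + 137 + 51 + 12 = 327
e = 327 / (327 + 79) = 327 / 406 = 0.8054
Estimated eligible among unknowns = 0.8054 × 140 = 112.76
Base = 327 + 112.76 = 439.76
RR4 = 127 / 439.76 = 0.2888
Difference = 28.88 − 27.19 = 1.69 percentage points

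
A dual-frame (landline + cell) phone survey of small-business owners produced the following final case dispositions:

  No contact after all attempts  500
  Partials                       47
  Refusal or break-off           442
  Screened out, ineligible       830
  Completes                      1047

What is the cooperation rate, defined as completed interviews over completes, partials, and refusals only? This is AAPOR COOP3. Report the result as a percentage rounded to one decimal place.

Numerator = 1047
Denom = 1047 + 47 + 442 = 1536
COOP3 = 1047 / 1536 = 0.6816

68.2%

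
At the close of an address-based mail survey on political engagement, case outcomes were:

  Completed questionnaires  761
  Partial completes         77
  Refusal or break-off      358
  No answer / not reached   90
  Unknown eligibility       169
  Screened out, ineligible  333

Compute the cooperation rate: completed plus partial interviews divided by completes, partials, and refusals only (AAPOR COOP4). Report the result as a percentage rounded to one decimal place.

70.1%

Top = 761 + 77 = 838
Denominator = 761 + 77 + 358 = 1196
COOP4 = 838 / 1196 = 0.7007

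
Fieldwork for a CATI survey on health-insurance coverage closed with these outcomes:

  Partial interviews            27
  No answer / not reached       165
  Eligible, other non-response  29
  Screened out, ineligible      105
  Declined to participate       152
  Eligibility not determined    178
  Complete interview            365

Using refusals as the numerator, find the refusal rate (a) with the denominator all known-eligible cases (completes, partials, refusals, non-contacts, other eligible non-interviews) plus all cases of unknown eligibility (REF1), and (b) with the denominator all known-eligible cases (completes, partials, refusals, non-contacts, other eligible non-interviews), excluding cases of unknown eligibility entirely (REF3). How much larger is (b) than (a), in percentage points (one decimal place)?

4.0

Top → 152
Base → 365 + 27 + 152 + 165 + 29 + 178 = 916
REF1 = 152 / 916 = 0.1659
Base → 365 + 27 + 152 + 165 + 29 = 738
REF3 = 152 / 738 = 0.2060
Difference = 20.60 − 16.59 = 4.01 percentage points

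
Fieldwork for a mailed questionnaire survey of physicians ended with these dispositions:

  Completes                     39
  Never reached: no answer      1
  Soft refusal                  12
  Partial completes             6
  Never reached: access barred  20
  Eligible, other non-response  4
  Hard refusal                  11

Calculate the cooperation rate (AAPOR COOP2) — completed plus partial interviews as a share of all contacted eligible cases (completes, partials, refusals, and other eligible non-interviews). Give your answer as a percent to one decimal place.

Declined to participate = 11 + 12 = 23
No contact after all attempts = 1 + 20 = 21
Numerator → 39 + 6 = 45
Denom → 39 + 6 + 23 + 4 = 72
COOP2 = 45 / 72 = 0.6250

62.5%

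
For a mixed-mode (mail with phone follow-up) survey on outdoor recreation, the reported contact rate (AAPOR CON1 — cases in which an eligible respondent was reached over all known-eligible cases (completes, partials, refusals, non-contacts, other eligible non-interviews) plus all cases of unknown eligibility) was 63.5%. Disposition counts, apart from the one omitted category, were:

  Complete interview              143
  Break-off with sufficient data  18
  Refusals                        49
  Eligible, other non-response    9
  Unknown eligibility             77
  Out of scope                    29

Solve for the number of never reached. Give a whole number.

49

Top: 143 + 18 + 49 + 9 = 219
CON1 = 219 / D = 0.635
D = 219 / 0.635 = 344.9
Other denominator terms total 296
never reached = 344.9 − 296 ≈ 49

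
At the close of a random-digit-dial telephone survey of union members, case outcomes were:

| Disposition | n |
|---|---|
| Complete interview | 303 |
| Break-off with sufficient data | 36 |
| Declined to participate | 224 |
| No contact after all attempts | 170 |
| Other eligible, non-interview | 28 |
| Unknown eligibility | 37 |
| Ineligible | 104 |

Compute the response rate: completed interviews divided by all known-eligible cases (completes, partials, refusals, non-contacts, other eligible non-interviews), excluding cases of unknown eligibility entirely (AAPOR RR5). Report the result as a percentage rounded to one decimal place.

Top → 303
Denominator → 303 + 36 + 224 + 170 + 28 = 761
RR5 = 303 / 761 = 0.3982

39.8%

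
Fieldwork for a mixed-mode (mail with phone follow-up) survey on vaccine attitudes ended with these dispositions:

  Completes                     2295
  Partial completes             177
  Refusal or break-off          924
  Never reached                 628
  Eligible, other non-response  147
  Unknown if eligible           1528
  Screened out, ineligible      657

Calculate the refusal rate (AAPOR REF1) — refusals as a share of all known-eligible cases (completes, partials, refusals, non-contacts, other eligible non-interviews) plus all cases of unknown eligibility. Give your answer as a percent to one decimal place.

16.2%

Top → 924
Base → 2295 + 177 + 924 + 628 + 147 + 1528 = 5699
REF1 = 924 / 5699 = 0.1621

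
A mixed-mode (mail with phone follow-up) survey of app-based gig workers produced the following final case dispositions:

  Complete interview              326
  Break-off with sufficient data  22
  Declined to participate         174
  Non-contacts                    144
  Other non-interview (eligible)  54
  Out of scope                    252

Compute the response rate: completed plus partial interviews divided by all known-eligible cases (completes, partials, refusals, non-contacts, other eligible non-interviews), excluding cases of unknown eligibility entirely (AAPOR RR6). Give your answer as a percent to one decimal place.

48.3%

Top: 326 + 22 = 348
Denominator: 326 + 22 + 174 + 144 + 54 = 720
RR6 = 348 / 720 = 0.4833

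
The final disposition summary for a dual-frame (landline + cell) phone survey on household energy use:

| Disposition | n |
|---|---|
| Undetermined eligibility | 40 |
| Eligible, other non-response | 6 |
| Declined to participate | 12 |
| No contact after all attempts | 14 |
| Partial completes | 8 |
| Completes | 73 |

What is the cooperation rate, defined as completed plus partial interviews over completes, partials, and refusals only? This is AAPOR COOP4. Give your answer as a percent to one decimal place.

Num = 73 + 8 = 81
Denom = 73 + 8 + 12 = 93
COOP4 = 81 / 93 = 0.8710

87.1%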